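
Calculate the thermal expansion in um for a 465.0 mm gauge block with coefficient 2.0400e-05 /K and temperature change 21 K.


dL = L * alpha * dT
= 465.0 * 2.0400e-05 * 21
= 0.1992060 mm
dL_um = 0.1992060 * 1000 = 199.2060 um

199.2060


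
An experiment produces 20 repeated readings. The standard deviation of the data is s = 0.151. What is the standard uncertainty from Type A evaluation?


u_A = s / sqrt(n)
u_A = 0.151 / sqrt(20)
u_A = 0.151 / 4.472136
u_A = 0.0338

0.0338


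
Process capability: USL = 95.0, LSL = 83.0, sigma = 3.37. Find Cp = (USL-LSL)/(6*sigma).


Cp = (USL - LSL) / (6 * sigma)
= (95.0 - 83.0) / (6 * 3.37)
= 12.0000 / 20.2200
= 0.5935

0.5935


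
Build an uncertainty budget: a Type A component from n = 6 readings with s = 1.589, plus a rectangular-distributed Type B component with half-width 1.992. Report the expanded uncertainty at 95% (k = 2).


u_A = s / sqrt(n) = 1.589 / sqrt(6) = 0.64870653
u_B = half_width / sqrt(3) = 1.992 / sqrt(3) = 1.1500817
uc = sqrt(u_A^2 + u_B^2) = sqrt(0.64870653^2 + 1.1500817^2) = 1.3204197
U = k * uc = 2 * 1.3204197
U = 2.6408

2.6408


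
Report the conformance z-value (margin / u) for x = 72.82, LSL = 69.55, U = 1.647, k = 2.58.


u = U / k = 1.647 / 2.58 = 0.63837209
margin = |LSL - x| = |69.55 - 72.82| = 3.27
z = margin / u = 3.27 / 0.63837209
z = 5.1224

5.1224


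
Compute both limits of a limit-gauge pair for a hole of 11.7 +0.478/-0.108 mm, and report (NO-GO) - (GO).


GO = nominal - lower_tol (smallest hole = maximum material condition)
GO = 11.7 - 0.108 = 11.592
NO-GO = nominal + upper_tol (largest hole = least material condition)
NO-GO = 11.7 + 0.478 = 12.178
spread = NO-GO - GO = 12.178 - 11.592 = 0.5860

0.5860


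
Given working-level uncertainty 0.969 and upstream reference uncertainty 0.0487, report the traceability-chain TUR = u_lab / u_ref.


TUR = u_lab / u_ref
= 0.969 / 0.0487
= 19.8973

19.8973


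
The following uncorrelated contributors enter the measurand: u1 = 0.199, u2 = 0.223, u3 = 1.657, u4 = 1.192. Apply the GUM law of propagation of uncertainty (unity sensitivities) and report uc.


uc = sqrt(0.199^2 + 0.223^2 + 1.657^2 + 1.192^2)
uc = sqrt(4.255843)
uc = 2.0630

2.0630


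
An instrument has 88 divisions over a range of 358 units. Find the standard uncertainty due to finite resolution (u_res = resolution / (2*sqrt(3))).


resolution = range / divisions
resolution = 358 / 88 = 4.0681818
u_res = resolution / (2*sqrt(3))
u_res = 4.0681818 / 3.4641016
u_res = 1.1744

1.1744


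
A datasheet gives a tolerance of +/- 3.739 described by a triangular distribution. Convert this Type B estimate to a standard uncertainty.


u_B = half_width / sqrt(6)
u_B = 3.739 / 2.4494897
u_B = 1.5264

1.5264


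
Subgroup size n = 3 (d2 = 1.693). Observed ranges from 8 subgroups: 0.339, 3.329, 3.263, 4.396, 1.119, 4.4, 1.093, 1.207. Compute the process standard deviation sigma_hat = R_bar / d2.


R_bar = (0.339 + 3.329 + 3.263 + 4.396 + 1.119 + 4.4 + 1.093 + 1.207) / 8
R_bar = 19.146 / 8 = 2.39325
sigma_hat = R_bar / d2 = 2.39325 / 1.693 = 1.4136

1.4136


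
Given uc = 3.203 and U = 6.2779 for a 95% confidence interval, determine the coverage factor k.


k = U / uc
k = 6.2779 / 3.203
k = 1.96

1.96


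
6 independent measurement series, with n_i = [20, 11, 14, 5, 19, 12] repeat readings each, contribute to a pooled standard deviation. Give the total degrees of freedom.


nu = sum_i (n_i - 1)
nu = ((20 - 1) + (11 - 1) + (14 - 1) + (5 - 1) + (19 - 1) + (12 - 1))
nu = 19 + 10 + 13 + 4 + 18 + 11
nu = 75

75


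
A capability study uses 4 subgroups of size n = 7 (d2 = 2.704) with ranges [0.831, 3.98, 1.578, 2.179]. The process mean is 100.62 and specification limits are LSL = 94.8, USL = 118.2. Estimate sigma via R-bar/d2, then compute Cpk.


R_bar = (0.831 + 3.98 + 1.578 + 2.179) / 4 = 2.142
sigma = R_bar / d2 = 2.142 / 2.704 = 0.79215976
Cp = (USL - LSL)/(6*sigma) = (118.2 - 94.8)/(6*0.79215976) = 4.9232
Cpu = (118.2 - 100.62)/(3*0.79215976) = 7.3975
Cpl = (100.62 - 94.8)/(3*0.79215976) = 2.4490
Cpk = min(Cpu, Cpl) = 2.4490

2.4490


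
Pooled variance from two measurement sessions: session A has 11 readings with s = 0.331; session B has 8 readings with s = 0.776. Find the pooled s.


s_p = sqrt(((n1-1)*s1^2 + (n2-1)*s2^2) / (n1+n2-2))
numerator = (11-1)*0.331^2 + (8-1)*0.776^2 = 1.09561 + 4.215232 = 5.310842
denominator = 11 + 8 - 2 = 17
s_p^2 = 5.310842 / 17 = 0.31240247
s_p = sqrt(0.31240247) = 0.5589

0.5589


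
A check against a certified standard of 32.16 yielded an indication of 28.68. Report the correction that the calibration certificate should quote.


Correction = standard - reading
= 32.16 - 28.68
= 3.4800

3.4800


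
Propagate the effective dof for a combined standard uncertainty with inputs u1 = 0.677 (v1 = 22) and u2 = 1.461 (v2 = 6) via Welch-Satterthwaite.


uc = sqrt(u1^2 + u2^2) = sqrt(0.677^2 + 1.461^2) = 1.6102329
v_eff = uc^4 / (u1^4/v1 + u2^4/v2)
= 1.6102329^4 / (0.677^4/22 + 1.461^4/6)
= 6.7228711 / 0.76891175
v_eff = 8.7434

8.7434


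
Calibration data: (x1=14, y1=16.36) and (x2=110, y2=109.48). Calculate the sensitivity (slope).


slope = (y2 - y1) / (x2 - x1)
= (109.48 - 16.36) / (110 - 14)
= 93.1200 / 96
= 0.9700

0.9700


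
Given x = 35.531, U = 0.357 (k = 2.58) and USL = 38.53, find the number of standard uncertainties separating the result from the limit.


u = U / k = 0.357 / 2.58 = 0.13837209
margin = |USL - x| = |38.53 - 35.531| = 2.999
z = margin / u = 2.999 / 0.13837209
z = 21.6734

21.6734


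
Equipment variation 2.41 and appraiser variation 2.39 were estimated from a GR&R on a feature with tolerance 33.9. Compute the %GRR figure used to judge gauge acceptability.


GRR = sqrt(EV^2 + AV^2) = sqrt(2.41^2 + 2.39^2) = 3.394142
%GRR = GRR / tol * 100 = 3.394142 / 33.9 * 100
%GRR = 10.0122

10.0122


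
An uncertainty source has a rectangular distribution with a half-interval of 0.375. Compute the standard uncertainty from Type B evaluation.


u_B = half_width / sqrt(3)
u_B = 0.375 / 1.7320508
u_B = 0.2165

0.2165


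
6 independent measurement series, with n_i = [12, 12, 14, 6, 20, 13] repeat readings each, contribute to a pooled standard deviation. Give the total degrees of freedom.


nu = sum_i (n_i - 1)
nu = ((12 - 1) + (12 - 1) + (14 - 1) + (6 - 1) + (20 - 1) + (13 - 1))
nu = 11 + 11 + 13 + 5 + 19 + 12
nu = 71

71


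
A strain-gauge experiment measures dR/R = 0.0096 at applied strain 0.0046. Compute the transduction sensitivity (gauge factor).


GF = (dR/R) / epsilon
= 0.0096 / 0.0046
= 2.0870

2.0870


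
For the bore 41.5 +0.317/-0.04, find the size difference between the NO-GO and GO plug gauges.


GO = nominal - lower_tol (smallest hole = maximum material condition)
GO = 41.5 - 0.04 = 41.46
NO-GO = nominal + upper_tol (largest hole = least material condition)
NO-GO = 41.5 + 0.317 = 41.817
spread = NO-GO - GO = 41.817 - 41.46 = 0.3570

0.3570


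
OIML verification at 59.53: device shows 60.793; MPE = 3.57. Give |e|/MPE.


e = indication - reference = 60.793 - 59.53 = 1.2630
|e| = 1.2630
ratio = |e| / MPE = 1.2630 / 3.57
ratio = 0.3538

0.3538


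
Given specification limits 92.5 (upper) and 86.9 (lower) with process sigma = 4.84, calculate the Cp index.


Cp = (USL - LSL) / (6 * sigma)
= (92.5 - 86.9) / (6 * 4.84)
= 5.6000 / 29.0400
= 0.1928

0.1928


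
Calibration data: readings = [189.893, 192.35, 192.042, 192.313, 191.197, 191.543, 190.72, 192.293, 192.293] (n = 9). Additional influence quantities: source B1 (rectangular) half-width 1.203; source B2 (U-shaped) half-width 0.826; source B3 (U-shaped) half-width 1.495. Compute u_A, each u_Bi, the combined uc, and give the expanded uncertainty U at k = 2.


mean = (189.893 + 192.35 + 192.042 + 192.313 + 191.197 + 191.543 + 190.72 + 192.293 + 192.293) / 9 = 191.6271111
s = sqrt(sum((x - mean)^2)/(n-1)) = 0.87135117
u_A = s / sqrt(n) = 0.87135117 / sqrt(9) = 0.29045039
u_B1 = 1.203 / sqrt(3) = 0.69455237
u_B2 = 0.826 / sqrt(2) = 0.5840702
u_B3 = 1.495 / sqrt(2) = 1.0571246
uc = sqrt(0.29045039^2 + 0.69455237^2 + 0.5840702^2 + 1.0571246^2) = 1.4231707
U = k * uc = 2 * 1.4231707
U = 2.8463

2.8463


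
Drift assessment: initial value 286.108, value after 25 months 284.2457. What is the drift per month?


rate = (v2 - v1) / months
= (284.2457 - 286.108) / 25
= -1.8623 / 25
= -0.0745

-0.0745


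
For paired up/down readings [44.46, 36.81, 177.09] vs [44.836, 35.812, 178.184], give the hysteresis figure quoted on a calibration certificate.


|44.46 - 44.836| = 0.3760
|36.81 - 35.812| = 0.9980
|177.09 - 178.184| = 1.0940
hysteresis = max(diffs) = 1.0940

1.0940


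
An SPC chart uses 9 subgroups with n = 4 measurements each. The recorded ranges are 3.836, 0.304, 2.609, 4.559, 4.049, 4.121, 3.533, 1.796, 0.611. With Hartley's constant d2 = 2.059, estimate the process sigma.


R_bar = (3.836 + 0.304 + 2.609 + 4.559 + 4.049 + 4.121 + 3.533 + 1.796 + 0.611) / 9
R_bar = 25.418 / 9 = 2.8242222
sigma_hat = R_bar / d2 = 2.8242222 / 2.059 = 1.3716

1.3716


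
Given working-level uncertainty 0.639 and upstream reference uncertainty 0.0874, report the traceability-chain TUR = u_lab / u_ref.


TUR = u_lab / u_ref
= 0.639 / 0.0874
= 7.3112

7.3112


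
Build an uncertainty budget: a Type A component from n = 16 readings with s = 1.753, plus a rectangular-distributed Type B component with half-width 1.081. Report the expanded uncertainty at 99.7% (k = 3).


u_A = s / sqrt(n) = 1.753 / sqrt(16) = 0.43825
u_B = half_width / sqrt(3) = 1.081 / sqrt(3) = 0.62411564
uc = sqrt(u_A^2 + u_B^2) = sqrt(0.43825^2 + 0.62411564^2) = 0.76261615
U = k * uc = 3 * 0.76261615
U = 2.2878

2.2878


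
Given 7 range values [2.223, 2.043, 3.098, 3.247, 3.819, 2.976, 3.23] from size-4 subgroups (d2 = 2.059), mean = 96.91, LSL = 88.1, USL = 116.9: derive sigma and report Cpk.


R_bar = (2.223 + 2.043 + 3.098 + 3.247 + 3.819 + 2.976 + 3.23) / 7 = 2.948
sigma = R_bar / d2 = 2.948 / 2.059 = 1.431763
Cp = (USL - LSL)/(6*sigma) = (116.9 - 88.1)/(6*1.431763) = 3.3525
Cpu = (116.9 - 96.91)/(3*1.431763) = 4.6539
Cpl = (96.91 - 88.1)/(3*1.431763) = 2.0511
Cpk = min(Cpu, Cpl) = 2.0511

2.0511


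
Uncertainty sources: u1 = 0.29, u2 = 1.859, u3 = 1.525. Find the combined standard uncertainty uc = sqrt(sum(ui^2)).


uc = sqrt(0.29^2 + 1.859^2 + 1.525^2)
uc = sqrt(5.865606)
uc = 2.4219

2.4219


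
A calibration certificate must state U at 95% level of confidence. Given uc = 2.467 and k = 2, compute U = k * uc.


U = k * uc
U = 2 * 2.467
U = 4.9340

4.9340


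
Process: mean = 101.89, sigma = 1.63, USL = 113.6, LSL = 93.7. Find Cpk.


Cpu = (USL - mean) / (3*sigma) = (113.6 - 101.89) / (3*1.63) = 2.3947
Cpl = (mean - LSL) / (3*sigma) = (101.89 - 93.7) / (3*1.63) = 1.6748
Cpk = min(Cpu, Cpl) = 1.6748

1.6748


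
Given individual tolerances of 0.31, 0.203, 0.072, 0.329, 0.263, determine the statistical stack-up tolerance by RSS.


RSS = sqrt(0.31^2 + 0.203^2 + 0.072^2 + 0.329^2 + 0.263^2)
= sqrt(0.319903)
= 0.5656

0.5656


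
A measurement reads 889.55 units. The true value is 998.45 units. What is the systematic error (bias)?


Systematic error = measured - true
= 889.55 - 998.45
= -108.9000

-108.9000


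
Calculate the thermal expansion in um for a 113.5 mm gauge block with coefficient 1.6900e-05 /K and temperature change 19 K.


dL = L * alpha * dT
= 113.5 * 1.6900e-05 * 19
= 0.0364449 mm
dL_um = 0.0364449 * 1000 = 36.4449 um

36.4449


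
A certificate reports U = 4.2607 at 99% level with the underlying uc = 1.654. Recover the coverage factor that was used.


k = U / uc
k = 4.2607 / 1.654
k = 2.576

2.576


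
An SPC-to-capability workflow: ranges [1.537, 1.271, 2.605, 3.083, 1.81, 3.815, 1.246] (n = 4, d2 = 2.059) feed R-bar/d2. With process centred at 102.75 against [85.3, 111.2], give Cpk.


R_bar = (1.537 + 1.271 + 2.605 + 3.083 + 1.81 + 3.815 + 1.246) / 7 = 2.1952857
sigma = R_bar / d2 = 2.1952857 / 2.059 = 1.0661902
Cp = (USL - LSL)/(6*sigma) = (111.2 - 85.3)/(6*1.0661902) = 4.0487
Cpu = (111.2 - 102.75)/(3*1.0661902) = 2.6418
Cpl = (102.75 - 85.3)/(3*1.0661902) = 5.4556
Cpk = min(Cpu, Cpl) = 2.6418

2.6418


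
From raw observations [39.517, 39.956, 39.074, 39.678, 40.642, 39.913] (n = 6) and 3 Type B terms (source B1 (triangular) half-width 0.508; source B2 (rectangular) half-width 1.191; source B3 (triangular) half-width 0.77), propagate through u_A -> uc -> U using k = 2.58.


mean = (39.517 + 39.956 + 39.074 + 39.678 + 40.642 + 39.913) / 6 = 39.79666667
s = sqrt(sum((x - mean)^2)/(n-1)) = 0.52307769
u_A = s / sqrt(n) = 0.52307769 / sqrt(6) = 0.21354557
u_B1 = 0.508 / sqrt(6) = 0.20739013
u_B2 = 1.191 / sqrt(3) = 0.68762417
u_B3 = 0.77 / sqrt(6) = 0.31435118
uc = sqrt(0.21354557^2 + 0.20739013^2 + 0.68762417^2 + 0.31435118^2) = 0.81256141
U = k * uc = 2.58 * 0.81256141
U = 2.0964

2.0964


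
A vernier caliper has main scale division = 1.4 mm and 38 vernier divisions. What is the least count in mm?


LC = MSD / n_div
= 1.4 / 38
= 0.0368

0.0368


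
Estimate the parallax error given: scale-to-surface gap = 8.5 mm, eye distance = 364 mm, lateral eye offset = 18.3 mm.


error = h * offset / d
= 8.5 * 18.3 / 364
= 0.4273

0.4273


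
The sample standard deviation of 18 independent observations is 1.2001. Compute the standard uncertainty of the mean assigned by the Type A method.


u_A = s / sqrt(n)
u_A = 1.2001 / sqrt(18)
u_A = 1.2001 / 4.2426407
u_A = 0.2829

0.2829


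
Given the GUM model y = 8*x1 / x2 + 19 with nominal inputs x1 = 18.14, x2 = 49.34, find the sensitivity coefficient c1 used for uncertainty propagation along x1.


y = 8*x1 / x2 + 19
dy/dx1 = 8/x2
Evaluate at x2 = 49.34: c1 = 8 / 49.34
c1 = 0.1621

0.1621


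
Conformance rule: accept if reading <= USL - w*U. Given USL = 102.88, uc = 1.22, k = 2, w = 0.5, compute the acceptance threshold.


U = k * uc = 2 * 1.22 = 2.44
guard band g = w * U = 0.5 * 2.44 = 1.22
AL = USL - g = 102.88 - 1.22
AL = 101.6600

101.6600


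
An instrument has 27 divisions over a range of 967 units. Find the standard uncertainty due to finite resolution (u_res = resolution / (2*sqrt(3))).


resolution = range / divisions
resolution = 967 / 27 = 35.814815
u_res = resolution / (2*sqrt(3))
u_res = 35.814815 / 3.4641016
u_res = 10.3388

10.3388


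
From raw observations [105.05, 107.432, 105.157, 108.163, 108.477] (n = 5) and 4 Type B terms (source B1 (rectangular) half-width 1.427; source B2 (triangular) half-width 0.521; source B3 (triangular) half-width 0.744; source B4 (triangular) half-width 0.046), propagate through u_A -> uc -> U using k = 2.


mean = (105.05 + 107.432 + 105.157 + 108.163 + 108.477) / 5 = 106.8558
s = sqrt(sum((x - mean)^2)/(n-1)) = 1.644377
u_A = s / sqrt(n) = 1.644377 / sqrt(5) = 0.73538775
u_B1 = 1.427 / sqrt(3) = 0.82387883
u_B2 = 0.521 / sqrt(6) = 0.21269736
u_B3 = 0.744 / sqrt(6) = 0.30373673
u_B4 = 0.046 / sqrt(6) = 0.018779421
uc = sqrt(0.73538775^2 + 0.82387883^2 + 0.21269736^2 + 0.30373673^2 + 0.018779421^2) = 1.1650838
U = k * uc = 2 * 1.1650838
U = 2.3302

2.3302


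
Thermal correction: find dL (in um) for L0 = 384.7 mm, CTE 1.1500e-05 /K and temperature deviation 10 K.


dL = L * alpha * dT
= 384.7 * 1.1500e-05 * 10
= 0.0442405 mm
dL_um = 0.0442405 * 1000 = 44.2405 um

44.2405


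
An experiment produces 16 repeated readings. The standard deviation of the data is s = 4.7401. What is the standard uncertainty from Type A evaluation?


u_A = s / sqrt(n)
u_A = 4.7401 / sqrt(16)
u_A = 4.7401 / 4
u_A = 1.1850

1.1850


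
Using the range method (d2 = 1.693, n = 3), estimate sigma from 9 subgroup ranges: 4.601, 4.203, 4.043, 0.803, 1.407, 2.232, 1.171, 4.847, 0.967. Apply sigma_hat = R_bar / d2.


R_bar = (4.601 + 4.203 + 4.043 + 0.803 + 1.407 + 2.232 + 1.171 + 4.847 + 0.967) / 9
R_bar = 24.274 / 9 = 2.6971111
sigma_hat = R_bar / d2 = 2.6971111 / 1.693 = 1.5931

1.5931


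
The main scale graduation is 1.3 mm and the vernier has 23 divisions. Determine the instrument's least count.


LC = MSD / n_div
= 1.3 / 23
= 0.0565

0.0565


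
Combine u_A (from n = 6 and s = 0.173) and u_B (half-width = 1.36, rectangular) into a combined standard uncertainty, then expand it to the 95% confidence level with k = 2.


u_A = s / sqrt(n) = 0.173 / sqrt(6) = 0.070626954
u_B = half_width / sqrt(3) = 1.36 / sqrt(3) = 0.78519637
uc = sqrt(u_A^2 + u_B^2) = sqrt(0.070626954^2 + 0.78519637^2) = 0.78836635
U = k * uc = 2 * 0.78836635
U = 1.5767

1.5767


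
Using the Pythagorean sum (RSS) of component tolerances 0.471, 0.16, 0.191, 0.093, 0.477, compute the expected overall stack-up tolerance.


RSS = sqrt(0.471^2 + 0.16^2 + 0.191^2 + 0.093^2 + 0.477^2)
= sqrt(0.5201)
= 0.7212

0.7212


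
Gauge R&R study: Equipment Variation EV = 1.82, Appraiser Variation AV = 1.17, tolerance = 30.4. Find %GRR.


GRR = sqrt(EV^2 + AV^2) = sqrt(1.82^2 + 1.17^2) = 2.1636312
%GRR = GRR / tol * 100 = 2.1636312 / 30.4 * 100
%GRR = 7.1172

7.1172


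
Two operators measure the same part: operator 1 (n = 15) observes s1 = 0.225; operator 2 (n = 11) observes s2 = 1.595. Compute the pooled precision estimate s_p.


s_p = sqrt(((n1-1)*s1^2 + (n2-1)*s2^2) / (n1+n2-2))
numerator = (15-1)*0.225^2 + (11-1)*1.595^2 = 0.70875 + 25.44025 = 26.149
denominator = 15 + 11 - 2 = 24
s_p^2 = 26.149 / 24 = 1.0895417
s_p = sqrt(1.0895417) = 1.0438

1.0438


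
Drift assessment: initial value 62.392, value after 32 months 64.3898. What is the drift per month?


rate = (v2 - v1) / months
= (64.3898 - 62.392) / 32
= 1.9978 / 32
= 0.0624

0.0624


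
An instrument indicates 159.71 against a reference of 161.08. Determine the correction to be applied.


Correction = standard - reading
= 161.08 - 159.71
= 1.3700

1.3700


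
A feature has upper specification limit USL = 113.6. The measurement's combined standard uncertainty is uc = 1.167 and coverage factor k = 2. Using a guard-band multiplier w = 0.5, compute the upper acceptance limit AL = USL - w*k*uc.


U = k * uc = 2 * 1.167 = 2.334
guard band g = w * U = 0.5 * 2.334 = 1.167
AL = USL - g = 113.6 - 1.167
AL = 112.4330

112.4330


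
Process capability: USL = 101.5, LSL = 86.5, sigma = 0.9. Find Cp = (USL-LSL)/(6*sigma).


Cp = (USL - LSL) / (6 * sigma)
= (101.5 - 86.5) / (6 * 0.9)
= 15.0000 / 5.4000
= 2.7778

2.7778


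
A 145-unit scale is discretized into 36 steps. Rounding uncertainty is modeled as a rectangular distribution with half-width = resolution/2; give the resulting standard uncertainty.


resolution = range / divisions
resolution = 145 / 36 = 4.0277778
u_res = resolution / (2*sqrt(3))
u_res = 4.0277778 / 3.4641016
u_res = 1.1627

1.1627


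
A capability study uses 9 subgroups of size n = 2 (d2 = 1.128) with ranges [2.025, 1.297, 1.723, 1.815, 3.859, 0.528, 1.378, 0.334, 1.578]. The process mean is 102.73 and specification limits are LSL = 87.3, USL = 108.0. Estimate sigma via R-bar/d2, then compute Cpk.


R_bar = (2.025 + 1.297 + 1.723 + 1.815 + 3.859 + 0.528 + 1.378 + 0.334 + 1.578) / 9 = 1.6152222
sigma = R_bar / d2 = 1.6152222 / 1.128 = 1.4319346
Cp = (USL - LSL)/(6*sigma) = (108.0 - 87.3)/(6*1.4319346) = 2.4093
Cpu = (108.0 - 102.73)/(3*1.4319346) = 1.2268
Cpl = (102.73 - 87.3)/(3*1.4319346) = 3.5919
Cpk = min(Cpu, Cpl) = 1.2268

1.2268


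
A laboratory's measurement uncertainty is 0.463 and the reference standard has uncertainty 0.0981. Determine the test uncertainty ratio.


TUR = u_lab / u_ref
= 0.463 / 0.0981
= 4.7197

4.7197


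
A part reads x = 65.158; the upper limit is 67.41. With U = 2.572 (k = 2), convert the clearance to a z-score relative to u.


u = U / k = 2.572 / 2 = 1.286
margin = |USL - x| = |67.41 - 65.158| = 2.252
z = margin / u = 2.252 / 1.286
z = 1.7512

1.7512


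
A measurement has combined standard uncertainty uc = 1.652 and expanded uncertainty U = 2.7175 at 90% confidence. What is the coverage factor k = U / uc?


k = U / uc
k = 2.7175 / 1.652
k = 1.645

1.645


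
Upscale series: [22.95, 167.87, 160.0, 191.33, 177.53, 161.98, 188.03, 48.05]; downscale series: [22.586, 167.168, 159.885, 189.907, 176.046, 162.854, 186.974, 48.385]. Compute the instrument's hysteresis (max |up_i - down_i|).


|22.95 - 22.586| = 0.3640
|167.87 - 167.168| = 0.7020
|160.0 - 159.885| = 0.1150
|191.33 - 189.907| = 1.4230
|177.53 - 176.046| = 1.4840
|161.98 - 162.854| = 0.8740
|188.03 - 186.974| = 1.0560
|48.05 - 48.385| = 0.3350
hysteresis = max(diffs) = 1.4840

1.4840


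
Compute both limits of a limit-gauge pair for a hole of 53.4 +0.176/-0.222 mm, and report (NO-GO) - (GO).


GO = nominal - lower_tol (smallest hole = maximum material condition)
GO = 53.4 - 0.222 = 53.178
NO-GO = nominal + upper_tol (largest hole = least material condition)
NO-GO = 53.4 + 0.176 = 53.576
spread = NO-GO - GO = 53.576 - 53.178 = 0.3980

0.3980


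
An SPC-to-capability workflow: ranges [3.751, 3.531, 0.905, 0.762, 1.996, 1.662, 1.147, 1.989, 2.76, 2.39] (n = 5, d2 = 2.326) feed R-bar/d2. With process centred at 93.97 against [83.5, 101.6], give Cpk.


R_bar = (3.751 + 3.531 + 0.905 + 0.762 + 1.996 + 1.662 + 1.147 + 1.989 + 2.76 + 2.39) / 10 = 2.0893
sigma = R_bar / d2 = 2.0893 / 2.326 = 0.89823732
Cp = (USL - LSL)/(6*sigma) = (101.6 - 83.5)/(6*0.89823732) = 3.3584
Cpu = (101.6 - 93.97)/(3*0.89823732) = 2.8315
Cpl = (93.97 - 83.5)/(3*0.89823732) = 3.8854
Cpk = min(Cpu, Cpl) = 2.8315

2.8315


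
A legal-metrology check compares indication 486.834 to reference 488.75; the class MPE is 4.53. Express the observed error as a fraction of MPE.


e = indication - reference = 486.834 - 488.75 = -1.9160
|e| = 1.9160
ratio = |e| / MPE = 1.9160 / 4.53
ratio = 0.4230

0.4230


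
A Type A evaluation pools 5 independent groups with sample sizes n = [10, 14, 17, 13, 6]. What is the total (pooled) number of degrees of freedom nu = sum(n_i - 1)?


nu = sum_i (n_i - 1)
nu = ((10 - 1) + (14 - 1) + (17 - 1) + (13 - 1) + (6 - 1))
nu = 9 + 13 + 16 + 12 + 5
nu = 55

55


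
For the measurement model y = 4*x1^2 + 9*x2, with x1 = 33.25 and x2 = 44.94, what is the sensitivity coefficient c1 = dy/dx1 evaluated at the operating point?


y = 4*x1^2 + 9*x2
dy/dx1 = 2*4*x1
Evaluate at x1 = 33.25: c1 = 8 * 33.25
c1 = 266.0000

266.0000


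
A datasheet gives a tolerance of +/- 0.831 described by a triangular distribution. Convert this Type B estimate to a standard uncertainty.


u_B = half_width / sqrt(6)
u_B = 0.831 / 2.4494897
u_B = 0.3393

0.3393


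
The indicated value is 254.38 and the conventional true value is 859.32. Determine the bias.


Systematic error = measured - true
= 254.38 - 859.32
= -604.9400

-604.9400


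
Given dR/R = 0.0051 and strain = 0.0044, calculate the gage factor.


GF = (dR/R) / epsilon
= 0.0051 / 0.0044
= 1.1591

1.1591


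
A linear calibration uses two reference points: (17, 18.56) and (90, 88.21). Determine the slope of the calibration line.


slope = (y2 - y1) / (x2 - x1)
= (88.21 - 18.56) / (90 - 17)
= 69.6500 / 73
= 0.9541

0.9541


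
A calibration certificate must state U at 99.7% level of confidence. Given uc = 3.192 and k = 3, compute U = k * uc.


U = k * uc
U = 3 * 3.192
U = 9.5760

9.5760


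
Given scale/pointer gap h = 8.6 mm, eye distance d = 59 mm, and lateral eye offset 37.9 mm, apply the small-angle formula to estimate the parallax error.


error = h * offset / d
= 8.6 * 37.9 / 59
= 5.5244

5.5244


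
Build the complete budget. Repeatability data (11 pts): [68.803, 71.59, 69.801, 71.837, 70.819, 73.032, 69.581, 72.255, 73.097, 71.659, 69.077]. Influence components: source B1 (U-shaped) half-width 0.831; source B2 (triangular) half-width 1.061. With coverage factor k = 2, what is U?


mean = (68.803 + 71.59 + 69.801 + 71.837 + 70.819 + 73.032 + 69.581 + 72.255 + 73.097 + 71.659 + 69.077) / 11 = 71.05009091
s = sqrt(sum((x - mean)^2)/(n-1)) = 1.5351048
u_A = s / sqrt(n) = 1.5351048 / sqrt(11) = 0.46285151
u_B1 = 0.831 / sqrt(2) = 0.58760574
u_B2 = 1.061 / sqrt(6) = 0.43315144
uc = sqrt(0.46285151^2 + 0.58760574^2 + 0.43315144^2) = 0.86436809
U = k * uc = 2 * 0.86436809
U = 1.7287

1.7287


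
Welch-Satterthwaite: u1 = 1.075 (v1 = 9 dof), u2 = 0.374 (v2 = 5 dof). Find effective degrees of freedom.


uc = sqrt(u1^2 + u2^2) = sqrt(1.075^2 + 0.374^2) = 1.1382008
v_eff = uc^4 / (u1^4/v1 + u2^4/v2)
= 1.1382008^4 / (1.075^4/9 + 0.374^4/5)
= 1.678323 / 0.15229852
v_eff = 11.0200

11.0200


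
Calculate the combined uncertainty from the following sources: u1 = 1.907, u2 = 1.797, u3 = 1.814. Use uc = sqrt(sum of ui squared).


uc = sqrt(1.907^2 + 1.797^2 + 1.814^2)
uc = sqrt(10.156454)
uc = 3.1869

3.1869


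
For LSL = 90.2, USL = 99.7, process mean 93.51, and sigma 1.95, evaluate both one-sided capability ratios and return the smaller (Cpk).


Cpu = (USL - mean) / (3*sigma) = (99.7 - 93.51) / (3*1.95) = 1.0581
Cpl = (mean - LSL) / (3*sigma) = (93.51 - 90.2) / (3*1.95) = 0.5658
Cpk = min(Cpu, Cpl) = 0.5658

0.5658


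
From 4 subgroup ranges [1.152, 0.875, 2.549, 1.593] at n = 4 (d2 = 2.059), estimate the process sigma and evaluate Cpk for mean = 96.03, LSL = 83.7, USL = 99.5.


R_bar = (1.152 + 0.875 + 2.549 + 1.593) / 4 = 1.54225
sigma = R_bar / d2 = 1.54225 / 2.059 = 0.74902865
Cp = (USL - LSL)/(6*sigma) = (99.5 - 83.7)/(6*0.74902865) = 3.5157
Cpu = (99.5 - 96.03)/(3*0.74902865) = 1.5442
Cpl = (96.03 - 83.7)/(3*0.74902865) = 5.4871
Cpk = min(Cpu, Cpl) = 1.5442

1.5442


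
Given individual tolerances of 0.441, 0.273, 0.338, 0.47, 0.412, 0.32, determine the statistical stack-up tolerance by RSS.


RSS = sqrt(0.441^2 + 0.273^2 + 0.338^2 + 0.47^2 + 0.412^2 + 0.32^2)
= sqrt(0.876298)
= 0.9361

0.9361


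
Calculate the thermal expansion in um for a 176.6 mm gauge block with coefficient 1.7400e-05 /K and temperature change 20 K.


dL = L * alpha * dT
= 176.6 * 1.7400e-05 * 20
= 0.0614568 mm
dL_um = 0.0614568 * 1000 = 61.4568 um

61.4568


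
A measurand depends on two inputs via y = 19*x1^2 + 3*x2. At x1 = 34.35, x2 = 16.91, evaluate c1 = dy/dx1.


y = 19*x1^2 + 3*x2
dy/dx1 = 2*19*x1
Evaluate at x1 = 34.35: c1 = 38 * 34.35
c1 = 1305.3000

1305.3000


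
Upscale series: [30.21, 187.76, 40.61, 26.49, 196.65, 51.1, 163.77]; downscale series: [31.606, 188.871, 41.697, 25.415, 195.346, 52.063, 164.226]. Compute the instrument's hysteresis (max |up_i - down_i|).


|30.21 - 31.606| = 1.3960
|187.76 - 188.871| = 1.1110
|40.61 - 41.697| = 1.0870
|26.49 - 25.415| = 1.0750
|196.65 - 195.346| = 1.3040
|51.1 - 52.063| = 0.9630
|163.77 - 164.226| = 0.4560
hysteresis = max(diffs) = 1.3960

1.3960


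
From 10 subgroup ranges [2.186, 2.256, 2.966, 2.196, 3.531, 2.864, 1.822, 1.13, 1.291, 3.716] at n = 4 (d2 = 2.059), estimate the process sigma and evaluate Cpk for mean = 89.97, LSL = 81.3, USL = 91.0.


R_bar = (2.186 + 2.256 + 2.966 + 2.196 + 3.531 + 2.864 + 1.822 + 1.13 + 1.291 + 3.716) / 10 = 2.3958
sigma = R_bar / d2 = 2.3958 / 2.059 = 1.1635746
Cp = (USL - LSL)/(6*sigma) = (91.0 - 81.3)/(6*1.1635746) = 1.3894
Cpu = (91.0 - 89.97)/(3*1.1635746) = 0.2951
Cpl = (89.97 - 81.3)/(3*1.1635746) = 2.4837
Cpk = min(Cpu, Cpl) = 0.2951

0.2951


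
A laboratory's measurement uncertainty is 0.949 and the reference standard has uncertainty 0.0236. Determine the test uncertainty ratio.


TUR = u_lab / u_ref
= 0.949 / 0.0236
= 40.2119

40.2119


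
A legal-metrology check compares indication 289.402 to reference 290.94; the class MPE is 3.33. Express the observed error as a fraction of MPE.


e = indication - reference = 289.402 - 290.94 = -1.5380
|e| = 1.5380
ratio = |e| / MPE = 1.5380 / 3.33
ratio = 0.4619

0.4619


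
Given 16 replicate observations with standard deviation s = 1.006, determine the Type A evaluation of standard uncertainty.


u_A = s / sqrt(n)
u_A = 1.006 / sqrt(16)
u_A = 1.006 / 4
u_A = 0.2515

0.2515


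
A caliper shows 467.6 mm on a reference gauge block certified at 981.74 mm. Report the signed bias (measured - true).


Systematic error = measured - true
= 467.6 - 981.74
= -514.1400

-514.1400


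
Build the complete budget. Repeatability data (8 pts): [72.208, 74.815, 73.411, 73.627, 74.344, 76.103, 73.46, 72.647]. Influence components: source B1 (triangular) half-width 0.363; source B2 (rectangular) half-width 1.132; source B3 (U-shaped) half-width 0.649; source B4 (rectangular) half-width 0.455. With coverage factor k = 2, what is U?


mean = (72.208 + 74.815 + 73.411 + 73.627 + 74.344 + 76.103 + 73.46 + 72.647) / 8 = 73.826875
s = sqrt(sum((x - mean)^2)/(n-1)) = 1.2412502
u_A = s / sqrt(n) = 1.2412502 / sqrt(8) = 0.43884822
u_B1 = 0.363 / sqrt(6) = 0.14819413
u_B2 = 1.132 / sqrt(3) = 0.6535605
u_B3 = 0.649 / sqrt(2) = 0.4589123
u_B4 = 0.455 / sqrt(3) = 0.26269437
uc = sqrt(0.43884822^2 + 0.14819413^2 + 0.6535605^2 + 0.4589123^2 + 0.26269437^2) = 0.95984343
U = k * uc = 2 * 0.95984343
U = 1.9197

1.9197


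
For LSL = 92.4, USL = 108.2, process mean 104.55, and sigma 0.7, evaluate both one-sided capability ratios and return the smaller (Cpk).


Cpu = (USL - mean) / (3*sigma) = (108.2 - 104.55) / (3*0.7) = 1.7381
Cpl = (mean - LSL) / (3*sigma) = (104.55 - 92.4) / (3*0.7) = 5.7857
Cpk = min(Cpu, Cpl) = 1.7381

1.7381


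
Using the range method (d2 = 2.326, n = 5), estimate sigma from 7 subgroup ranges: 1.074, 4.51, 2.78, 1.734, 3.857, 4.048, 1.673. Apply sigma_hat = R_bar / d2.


R_bar = (1.074 + 4.51 + 2.78 + 1.734 + 3.857 + 4.048 + 1.673) / 7
R_bar = 19.676 / 7 = 2.8108571
sigma_hat = R_bar / d2 = 2.8108571 / 2.326 = 1.2085

1.2085


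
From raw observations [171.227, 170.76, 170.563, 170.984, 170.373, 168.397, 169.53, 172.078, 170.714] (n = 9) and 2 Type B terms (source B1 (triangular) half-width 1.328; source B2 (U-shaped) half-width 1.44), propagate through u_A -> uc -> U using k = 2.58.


mean = (171.227 + 170.76 + 170.563 + 170.984 + 170.373 + 168.397 + 169.53 + 172.078 + 170.714) / 9 = 170.514
s = sqrt(sum((x - mean)^2)/(n-1)) = 1.045712
u_A = s / sqrt(n) = 1.045712 / sqrt(9) = 0.34857067
u_B1 = 1.328 / sqrt(6) = 0.54215373
u_B2 = 1.44 / sqrt(2) = 1.0182338
uc = sqrt(0.34857067^2 + 0.54215373^2 + 1.0182338^2) = 1.205086
U = k * uc = 2.58 * 1.205086
U = 3.1091

3.1091


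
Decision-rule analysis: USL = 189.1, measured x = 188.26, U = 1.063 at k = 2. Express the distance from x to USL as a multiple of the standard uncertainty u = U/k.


u = U / k = 1.063 / 2 = 0.5315
margin = |USL - x| = |189.1 - 188.26| = 0.84
z = margin / u = 0.84 / 0.5315
z = 1.5804

1.5804


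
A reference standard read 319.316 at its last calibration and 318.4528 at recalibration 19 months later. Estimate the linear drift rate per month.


rate = (v2 - v1) / months
= (318.4528 - 319.316) / 19
= -0.8632 / 19
= -0.0454

-0.0454


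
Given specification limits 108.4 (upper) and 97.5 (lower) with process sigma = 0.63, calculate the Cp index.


Cp = (USL - LSL) / (6 * sigma)
= (108.4 - 97.5) / (6 * 0.63)
= 10.9000 / 3.7800
= 2.8836

2.8836


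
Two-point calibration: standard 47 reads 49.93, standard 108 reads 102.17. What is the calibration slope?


slope = (y2 - y1) / (x2 - x1)
= (102.17 - 49.93) / (108 - 47)
= 52.2400 / 61
= 0.8564

0.8564


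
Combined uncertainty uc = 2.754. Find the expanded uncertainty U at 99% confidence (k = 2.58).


U = k * uc
U = 2.58 * 2.754
U = 7.1053

7.1053


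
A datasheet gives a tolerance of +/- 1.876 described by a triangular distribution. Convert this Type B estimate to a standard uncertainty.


u_B = half_width / sqrt(6)
u_B = 1.876 / 2.4494897
u_B = 0.7659

0.7659


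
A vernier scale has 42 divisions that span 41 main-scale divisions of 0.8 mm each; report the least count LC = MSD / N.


LC = MSD / n_div
= 0.8 / 42
= 0.0190

0.0190


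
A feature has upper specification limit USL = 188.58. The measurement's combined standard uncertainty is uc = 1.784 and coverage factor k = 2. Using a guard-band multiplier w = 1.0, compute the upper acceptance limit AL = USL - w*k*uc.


U = k * uc = 2 * 1.784 = 3.568
guard band g = w * U = 1.0 * 3.568 = 3.568
AL = USL - g = 188.58 - 3.568
AL = 185.0120

185.0120


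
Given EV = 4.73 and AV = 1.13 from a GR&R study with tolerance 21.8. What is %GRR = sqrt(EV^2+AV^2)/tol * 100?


GRR = sqrt(EV^2 + AV^2) = sqrt(4.73^2 + 1.13^2) = 4.863106
%GRR = GRR / tol * 100 = 4.863106 / 21.8 * 100
%GRR = 22.3078

22.3078


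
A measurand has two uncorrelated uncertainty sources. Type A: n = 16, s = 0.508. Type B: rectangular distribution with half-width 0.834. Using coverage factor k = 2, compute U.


u_A = s / sqrt(n) = 0.508 / sqrt(16) = 0.127
u_B = half_width / sqrt(3) = 0.834 / sqrt(3) = 0.48151012
uc = sqrt(u_A^2 + u_B^2) = sqrt(0.127^2 + 0.48151012^2) = 0.4979769
U = k * uc = 2 * 0.4979769
U = 0.9960

0.9960


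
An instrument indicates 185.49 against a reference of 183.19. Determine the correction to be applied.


Correction = standard - reading
= 183.19 - 185.49
= -2.3000

-2.3000


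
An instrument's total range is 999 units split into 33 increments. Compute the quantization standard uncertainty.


resolution = range / divisions
resolution = 999 / 33 = 30.272727
u_res = resolution / (2*sqrt(3))
u_res = 30.272727 / 3.4641016
u_res = 8.7390

8.7390


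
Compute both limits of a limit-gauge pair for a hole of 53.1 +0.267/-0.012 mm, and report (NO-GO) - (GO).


GO = nominal - lower_tol (smallest hole = maximum material condition)
GO = 53.1 - 0.012 = 53.088
NO-GO = nominal + upper_tol (largest hole = least material condition)
NO-GO = 53.1 + 0.267 = 53.367
spread = NO-GO - GO = 53.367 - 53.088 = 0.2790

0.2790


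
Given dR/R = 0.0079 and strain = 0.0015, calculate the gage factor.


GF = (dR/R) / epsilon
= 0.0079 / 0.0015
= 5.2667

5.2667


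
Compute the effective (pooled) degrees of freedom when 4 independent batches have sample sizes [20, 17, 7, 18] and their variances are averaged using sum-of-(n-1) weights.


nu = sum_i (n_i - 1)
nu = ((20 - 1) + (17 - 1) + (7 - 1) + (18 - 1))
nu = 19 + 16 + 6 + 17
nu = 58

58


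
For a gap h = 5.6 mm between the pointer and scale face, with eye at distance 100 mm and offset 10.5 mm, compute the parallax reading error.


error = h * offset / d
= 5.6 * 10.5 / 100
= 0.5880

0.5880


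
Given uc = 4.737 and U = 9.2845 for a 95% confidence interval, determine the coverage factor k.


k = U / uc
k = 9.2845 / 4.737
k = 1.96

1.96


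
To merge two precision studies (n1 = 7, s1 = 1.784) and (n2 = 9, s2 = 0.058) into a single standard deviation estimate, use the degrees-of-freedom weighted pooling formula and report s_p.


s_p = sqrt(((n1-1)*s1^2 + (n2-1)*s2^2) / (n1+n2-2))
numerator = (7-1)*1.784^2 + (9-1)*0.058^2 = 19.095936 + 0.026912 = 19.122848
denominator = 7 + 9 - 2 = 14
s_p^2 = 19.122848 / 14 = 1.3659177
s_p = sqrt(1.3659177) = 1.1687

1.1687


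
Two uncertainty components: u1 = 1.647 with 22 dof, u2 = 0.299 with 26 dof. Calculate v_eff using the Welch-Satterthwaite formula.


uc = sqrt(u1^2 + u2^2) = sqrt(1.647^2 + 0.299^2) = 1.6739205
v_eff = uc^4 / (u1^4/v1 + u2^4/v2)
= 1.6739205^4 / (1.647^4/22 + 0.299^4/26)
= 7.8512591 / 0.3347732
v_eff = 23.4525

23.4525


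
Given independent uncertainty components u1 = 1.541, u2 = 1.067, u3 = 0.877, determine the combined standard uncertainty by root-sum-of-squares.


uc = sqrt(1.541^2 + 1.067^2 + 0.877^2)
uc = sqrt(4.282299)
uc = 2.0694

2.0694


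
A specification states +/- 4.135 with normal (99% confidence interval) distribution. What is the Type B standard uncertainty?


u_B = half_width / 2.576
u_B = 4.135 / 2.576
u_B = 1.6052

1.6052


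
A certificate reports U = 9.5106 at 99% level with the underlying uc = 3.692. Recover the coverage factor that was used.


k = U / uc
k = 9.5106 / 3.692
k = 2.576

2.576


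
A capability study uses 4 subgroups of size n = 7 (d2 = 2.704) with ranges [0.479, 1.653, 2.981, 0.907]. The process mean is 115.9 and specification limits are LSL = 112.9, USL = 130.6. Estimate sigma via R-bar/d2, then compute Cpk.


R_bar = (0.479 + 1.653 + 2.981 + 0.907) / 4 = 1.505
sigma = R_bar / d2 = 1.505 / 2.704 = 0.55658284
Cp = (USL - LSL)/(6*sigma) = (130.6 - 112.9)/(6*0.55658284) = 5.3002
Cpu = (130.6 - 115.9)/(3*0.55658284) = 8.8037
Cpl = (115.9 - 112.9)/(3*0.55658284) = 1.7967
Cpk = min(Cpu, Cpl) = 1.7967

1.7967


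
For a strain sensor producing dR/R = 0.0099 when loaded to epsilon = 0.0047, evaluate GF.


GF = (dR/R) / epsilon
= 0.0099 / 0.0047
= 2.1064

2.1064


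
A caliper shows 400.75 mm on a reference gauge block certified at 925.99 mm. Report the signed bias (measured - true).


Systematic error = measured - true
= 400.75 - 925.99
= -525.2400

-525.2400


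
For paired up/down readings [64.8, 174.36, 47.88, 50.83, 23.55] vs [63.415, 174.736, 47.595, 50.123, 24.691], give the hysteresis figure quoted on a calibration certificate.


|64.8 - 63.415| = 1.3850
|174.36 - 174.736| = 0.3760
|47.88 - 47.595| = 0.2850
|50.83 - 50.123| = 0.7070
|23.55 - 24.691| = 1.1410
hysteresis = max(diffs) = 1.3850

1.3850


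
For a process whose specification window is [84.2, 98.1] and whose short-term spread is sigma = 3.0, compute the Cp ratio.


Cp = (USL - LSL) / (6 * sigma)
= (98.1 - 84.2) / (6 * 3.0)
= 13.9000 / 18.0000
= 0.7722

0.7722


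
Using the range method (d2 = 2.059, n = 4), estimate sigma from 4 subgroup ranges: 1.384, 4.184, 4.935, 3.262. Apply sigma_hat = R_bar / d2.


R_bar = (1.384 + 4.184 + 4.935 + 3.262) / 4
R_bar = 13.765 / 4 = 3.44125
sigma_hat = R_bar / d2 = 3.44125 / 2.059 = 1.6713

1.6713


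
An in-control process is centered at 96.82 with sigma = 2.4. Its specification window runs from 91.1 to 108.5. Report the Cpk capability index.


Cpu = (USL - mean) / (3*sigma) = (108.5 - 96.82) / (3*2.4) = 1.6222
Cpl = (mean - LSL) / (3*sigma) = (96.82 - 91.1) / (3*2.4) = 0.7944
Cpk = min(Cpu, Cpl) = 0.7944

0.7944


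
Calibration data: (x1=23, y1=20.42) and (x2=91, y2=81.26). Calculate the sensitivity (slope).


slope = (y2 - y1) / (x2 - x1)
= (81.26 - 20.42) / (91 - 23)
= 60.8400 / 68
= 0.8947

0.8947


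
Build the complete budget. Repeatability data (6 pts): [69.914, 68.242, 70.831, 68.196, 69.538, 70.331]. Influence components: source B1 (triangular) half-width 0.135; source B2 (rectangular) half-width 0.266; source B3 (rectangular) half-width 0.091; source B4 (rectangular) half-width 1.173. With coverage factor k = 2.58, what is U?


mean = (69.914 + 68.242 + 70.831 + 68.196 + 69.538 + 70.331) / 6 = 69.50866667
s = sqrt(sum((x - mean)^2)/(n-1)) = 1.0878871
u_A = s / sqrt(n) = 1.0878871 / sqrt(6) = 0.44412805
u_B1 = 0.135 / sqrt(6) = 0.055113519
u_B2 = 0.266 / sqrt(3) = 0.15357517
u_B3 = 0.091 / sqrt(3) = 0.052538874
u_B4 = 1.173 / sqrt(3) = 0.67723187
uc = sqrt(0.44412805^2 + 0.055113519^2 + 0.15357517^2 + 0.052538874^2 + 0.67723187^2) = 0.82781393
U = k * uc = 2.58 * 0.82781393
U = 2.1358

2.1358


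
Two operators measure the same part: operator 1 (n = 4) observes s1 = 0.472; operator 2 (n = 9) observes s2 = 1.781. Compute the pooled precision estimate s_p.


s_p = sqrt(((n1-1)*s1^2 + (n2-1)*s2^2) / (n1+n2-2))
numerator = (4-1)*0.472^2 + (9-1)*1.781^2 = 0.668352 + 25.375688 = 26.04404
denominator = 4 + 9 - 2 = 11
s_p^2 = 26.04404 / 11 = 2.36764
s_p = sqrt(2.36764) = 1.5387

1.5387


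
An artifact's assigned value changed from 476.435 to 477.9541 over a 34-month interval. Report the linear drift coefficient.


rate = (v2 - v1) / months
= (477.9541 - 476.435) / 34
= 1.5191 / 34
= 0.0447

0.0447


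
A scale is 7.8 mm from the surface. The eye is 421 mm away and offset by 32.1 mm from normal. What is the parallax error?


error = h * offset / d
= 7.8 * 32.1 / 421
= 0.5947

0.5947


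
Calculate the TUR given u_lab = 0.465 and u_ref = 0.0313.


TUR = u_lab / u_ref
= 0.465 / 0.0313
= 14.8562

14.8562
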